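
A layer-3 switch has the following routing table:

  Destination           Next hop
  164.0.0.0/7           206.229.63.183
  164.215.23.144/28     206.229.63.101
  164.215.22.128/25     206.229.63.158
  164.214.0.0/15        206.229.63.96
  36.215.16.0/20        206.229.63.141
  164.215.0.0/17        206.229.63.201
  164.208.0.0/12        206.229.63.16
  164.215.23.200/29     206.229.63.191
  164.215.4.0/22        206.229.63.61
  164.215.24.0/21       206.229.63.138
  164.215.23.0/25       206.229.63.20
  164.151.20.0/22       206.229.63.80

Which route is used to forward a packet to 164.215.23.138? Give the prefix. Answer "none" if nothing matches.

164.215.0.0/17

Entries matching 164.215.23.138:
  164.0.0.0/7 (164.0.0.0 - 165.255.255.255)
  164.208.0.0/12 (164.208.0.0 - 164.223.255.255)
  164.214.0.0/15 (164.214.0.0 - 164.215.255.255)
  164.215.0.0/17 (164.215.0.0 - 164.215.127.255)
Most specific is 164.215.0.0/17.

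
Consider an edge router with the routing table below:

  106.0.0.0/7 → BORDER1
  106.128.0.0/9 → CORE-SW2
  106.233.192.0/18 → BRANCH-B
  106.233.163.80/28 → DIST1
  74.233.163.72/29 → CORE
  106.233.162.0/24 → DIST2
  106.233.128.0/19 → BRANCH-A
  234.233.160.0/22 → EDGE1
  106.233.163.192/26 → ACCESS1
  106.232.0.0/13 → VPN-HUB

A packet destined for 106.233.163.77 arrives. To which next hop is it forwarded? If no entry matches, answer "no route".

VPN-HUB

Routes whose prefix contains 106.233.163.77:
  106.0.0.0/7 (106.0.0.0 - 107.255.255.255) -> BORDER1
  106.128.0.0/9 (106.128.0.0 - 106.255.255.255) -> CORE-SW2
  106.232.0.0/13 (106.232.0.0 - 106.239.255.255) -> VPN-HUB
More-specific entries that do NOT match:
  74.233.163.72/29 (74.233.163.72 - 74.233.163.79) does not contain 106.233.163.77
  106.233.163.80/28 (106.233.163.80 - 106.233.163.95) does not contain 106.233.163.77
  106.233.163.192/26 (106.233.163.192 - 106.233.163.255) does not contain 106.233.163.77
  106.233.162.0/24 (106.233.162.0 - 106.233.162.255) does not contain 106.233.163.77
  234.233.160.0/22 (234.233.160.0 - 234.233.163.255) does not contain 106.233.163.77
  106.233.128.0/19 (106.233.128.0 - 106.233.159.255) does not contain 106.233.163.77
  106.233.192.0/18 (106.233.192.0 - 106.233.255.255) does not contain 106.233.163.77
Longest matching prefix is /13 -> next hop VPN-HUB.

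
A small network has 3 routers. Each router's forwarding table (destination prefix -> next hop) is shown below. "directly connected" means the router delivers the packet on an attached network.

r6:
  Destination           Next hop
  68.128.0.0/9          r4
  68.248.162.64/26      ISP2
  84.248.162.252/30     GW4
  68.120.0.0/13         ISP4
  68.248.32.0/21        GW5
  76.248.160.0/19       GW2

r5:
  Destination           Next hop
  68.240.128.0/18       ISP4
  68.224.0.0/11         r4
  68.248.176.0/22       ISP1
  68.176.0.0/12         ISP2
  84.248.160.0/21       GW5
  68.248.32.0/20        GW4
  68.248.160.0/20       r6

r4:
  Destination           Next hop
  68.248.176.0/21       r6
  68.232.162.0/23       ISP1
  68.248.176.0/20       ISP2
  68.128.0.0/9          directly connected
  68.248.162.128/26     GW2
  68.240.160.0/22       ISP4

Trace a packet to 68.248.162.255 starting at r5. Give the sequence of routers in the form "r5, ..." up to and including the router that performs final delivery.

At r5: longest match for 68.248.162.255 is 68.248.160.0/20 -> r6
At r6: longest match for 68.248.162.255 is 68.128.0.0/9 -> r4
At r4: longest match for 68.248.162.255 is 68.128.0.0/9 -> directly connected

r5, r6, r4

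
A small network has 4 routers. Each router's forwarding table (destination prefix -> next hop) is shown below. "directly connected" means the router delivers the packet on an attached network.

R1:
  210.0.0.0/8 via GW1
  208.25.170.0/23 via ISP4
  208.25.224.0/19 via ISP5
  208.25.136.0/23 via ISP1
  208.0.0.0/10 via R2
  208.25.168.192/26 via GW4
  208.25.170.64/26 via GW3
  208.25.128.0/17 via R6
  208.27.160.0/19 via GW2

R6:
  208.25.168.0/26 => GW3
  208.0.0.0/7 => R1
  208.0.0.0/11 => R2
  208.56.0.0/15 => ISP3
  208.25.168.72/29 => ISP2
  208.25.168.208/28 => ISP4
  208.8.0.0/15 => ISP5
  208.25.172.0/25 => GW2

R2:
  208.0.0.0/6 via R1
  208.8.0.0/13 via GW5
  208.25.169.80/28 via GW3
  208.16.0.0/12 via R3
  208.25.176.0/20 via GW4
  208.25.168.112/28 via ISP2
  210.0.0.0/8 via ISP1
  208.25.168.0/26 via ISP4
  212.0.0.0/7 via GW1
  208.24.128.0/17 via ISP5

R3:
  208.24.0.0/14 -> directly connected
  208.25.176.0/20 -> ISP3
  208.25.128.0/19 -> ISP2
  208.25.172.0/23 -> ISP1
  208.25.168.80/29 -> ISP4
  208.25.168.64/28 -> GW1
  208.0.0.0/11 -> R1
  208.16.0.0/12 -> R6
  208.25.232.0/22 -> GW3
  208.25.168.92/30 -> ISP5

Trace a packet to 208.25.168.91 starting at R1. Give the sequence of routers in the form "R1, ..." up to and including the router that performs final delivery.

At R1: longest match for 208.25.168.91 is 208.25.128.0/17 -> R6
At R6: longest match for 208.25.168.91 is 208.0.0.0/11 -> R2
At R2: longest match for 208.25.168.91 is 208.16.0.0/12 -> R3
At R3: longest match for 208.25.168.91 is 208.24.0.0/14 -> directly connected

R1, R6, R2, R3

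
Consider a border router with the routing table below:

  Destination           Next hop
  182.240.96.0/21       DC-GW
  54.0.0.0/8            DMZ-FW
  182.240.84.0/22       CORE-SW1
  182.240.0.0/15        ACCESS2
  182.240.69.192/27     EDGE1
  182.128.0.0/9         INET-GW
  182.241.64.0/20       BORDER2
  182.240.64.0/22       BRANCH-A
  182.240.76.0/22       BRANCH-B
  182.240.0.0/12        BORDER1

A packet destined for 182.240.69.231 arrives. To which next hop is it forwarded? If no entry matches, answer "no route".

ACCESS2

Routes whose prefix contains 182.240.69.231:
  182.128.0.0/9 (182.128.0.0 - 182.255.255.255) -> INET-GW
  182.240.0.0/12 (182.240.0.0 - 182.255.255.255) -> BORDER1
  182.240.0.0/15 (182.240.0.0 - 182.241.255.255) -> ACCESS2
More-specific entries that do NOT match:
  182.240.69.192/27 (182.240.69.192 - 182.240.69.223) does not contain 182.240.69.231
  182.240.84.0/22 (182.240.84.0 - 182.240.87.255) does not contain 182.240.69.231
  182.240.64.0/22 (182.240.64.0 - 182.240.67.255) does not contain 182.240.69.231
  182.240.76.0/22 (182.240.76.0 - 182.240.79.255) does not contain 182.240.69.231
  182.240.96.0/21 (182.240.96.0 - 182.240.103.255) does not contain 182.240.69.231
  182.241.64.0/20 (182.241.64.0 - 182.241.79.255) does not contain 182.240.69.231
Longest matching prefix is /15 -> next hop ACCESS2.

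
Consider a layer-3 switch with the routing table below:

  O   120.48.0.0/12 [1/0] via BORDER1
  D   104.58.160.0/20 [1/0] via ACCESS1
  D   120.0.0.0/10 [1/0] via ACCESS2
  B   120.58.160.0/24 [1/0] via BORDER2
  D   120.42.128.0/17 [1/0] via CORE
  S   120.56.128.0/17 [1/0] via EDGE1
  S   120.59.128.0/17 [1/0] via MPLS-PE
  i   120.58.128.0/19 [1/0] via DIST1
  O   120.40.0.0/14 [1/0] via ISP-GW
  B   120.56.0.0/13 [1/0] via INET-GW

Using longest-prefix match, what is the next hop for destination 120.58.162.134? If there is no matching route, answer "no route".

Routes whose prefix contains 120.58.162.134:
  120.0.0.0/10 (120.0.0.0 - 120.63.255.255) -> ACCESS2
  120.48.0.0/12 (120.48.0.0 - 120.63.255.255) -> BORDER1
  120.56.0.0/13 (120.56.0.0 - 120.63.255.255) -> INET-GW
More-specific entries that do NOT match:
  120.58.160.0/24 (120.58.160.0 - 120.58.160.255) does not contain 120.58.162.134
  104.58.160.0/20 (104.58.160.0 - 104.58.175.255) does not contain 120.58.162.134
  120.58.128.0/19 (120.58.128.0 - 120.58.159.255) does not contain 120.58.162.134
  120.42.128.0/17 (120.42.128.0 - 120.42.255.255) does not contain 120.58.162.134
  120.56.128.0/17 (120.56.128.0 - 120.56.255.255) does not contain 120.58.162.134
  120.59.128.0/17 (120.59.128.0 - 120.59.255.255) does not contain 120.58.162.134
  120.40.0.0/14 (120.40.0.0 - 120.43.255.255) does not contain 120.58.162.134
Longest matching prefix is /13 -> next hop INET-GW.

INET-GW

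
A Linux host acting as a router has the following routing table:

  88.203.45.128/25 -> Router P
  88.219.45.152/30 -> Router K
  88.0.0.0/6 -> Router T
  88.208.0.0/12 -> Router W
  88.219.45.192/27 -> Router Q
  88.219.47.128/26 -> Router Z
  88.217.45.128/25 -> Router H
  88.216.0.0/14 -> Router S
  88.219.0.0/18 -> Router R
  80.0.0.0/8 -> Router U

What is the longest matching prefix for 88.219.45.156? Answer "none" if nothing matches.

Entries matching 88.219.45.156:
  88.0.0.0/6 (88.0.0.0 - 91.255.255.255)
  88.208.0.0/12 (88.208.0.0 - 88.223.255.255)
  88.216.0.0/14 (88.216.0.0 - 88.219.255.255)
  88.219.0.0/18 (88.219.0.0 - 88.219.63.255)
Most specific is 88.219.0.0/18.

88.219.0.0/18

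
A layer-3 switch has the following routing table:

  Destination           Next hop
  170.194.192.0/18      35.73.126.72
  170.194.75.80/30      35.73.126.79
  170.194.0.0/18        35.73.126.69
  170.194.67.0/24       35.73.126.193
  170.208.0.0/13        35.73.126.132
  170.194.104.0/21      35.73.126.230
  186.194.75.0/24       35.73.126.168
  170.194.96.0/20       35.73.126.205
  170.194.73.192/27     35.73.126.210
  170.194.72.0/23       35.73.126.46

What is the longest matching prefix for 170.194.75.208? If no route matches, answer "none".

none

170.194.75.208 is outside every listed prefix and there is no default route.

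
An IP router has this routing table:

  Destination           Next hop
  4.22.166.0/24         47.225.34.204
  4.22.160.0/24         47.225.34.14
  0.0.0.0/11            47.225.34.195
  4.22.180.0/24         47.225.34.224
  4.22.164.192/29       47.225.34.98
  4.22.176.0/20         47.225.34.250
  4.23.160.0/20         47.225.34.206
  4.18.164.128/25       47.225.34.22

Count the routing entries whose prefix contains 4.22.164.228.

0

No listed prefix contains 4.22.164.228.
Total matching entries: 0.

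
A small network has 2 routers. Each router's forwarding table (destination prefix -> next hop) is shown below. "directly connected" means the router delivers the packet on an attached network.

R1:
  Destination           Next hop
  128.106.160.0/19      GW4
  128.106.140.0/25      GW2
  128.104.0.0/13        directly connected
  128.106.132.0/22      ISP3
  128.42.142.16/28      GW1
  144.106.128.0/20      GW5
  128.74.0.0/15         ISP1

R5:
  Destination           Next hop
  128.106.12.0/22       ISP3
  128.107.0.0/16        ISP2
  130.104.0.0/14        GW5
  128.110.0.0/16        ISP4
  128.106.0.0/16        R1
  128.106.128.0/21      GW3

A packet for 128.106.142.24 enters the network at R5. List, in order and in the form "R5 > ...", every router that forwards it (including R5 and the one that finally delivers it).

At R5: longest match for 128.106.142.24 is 128.106.0.0/16 -> R1
At R1: longest match for 128.106.142.24 is 128.104.0.0/13 -> directly connected

R5 > R1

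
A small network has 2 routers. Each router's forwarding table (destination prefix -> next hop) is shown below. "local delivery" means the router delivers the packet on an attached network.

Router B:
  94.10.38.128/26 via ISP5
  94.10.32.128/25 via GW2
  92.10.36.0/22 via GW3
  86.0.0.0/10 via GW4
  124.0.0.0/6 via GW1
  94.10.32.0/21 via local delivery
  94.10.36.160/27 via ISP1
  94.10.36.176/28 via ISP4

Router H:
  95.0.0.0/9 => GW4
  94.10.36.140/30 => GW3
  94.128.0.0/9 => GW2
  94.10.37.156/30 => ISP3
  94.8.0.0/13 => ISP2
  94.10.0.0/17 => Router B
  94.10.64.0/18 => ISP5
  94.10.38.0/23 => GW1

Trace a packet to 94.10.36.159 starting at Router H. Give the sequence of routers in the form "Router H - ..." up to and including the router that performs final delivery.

At Router H: longest match for 94.10.36.159 is 94.10.0.0/17 -> Router B
At Router B: longest match for 94.10.36.159 is 94.10.32.0/21 -> local delivery

Router H - Router B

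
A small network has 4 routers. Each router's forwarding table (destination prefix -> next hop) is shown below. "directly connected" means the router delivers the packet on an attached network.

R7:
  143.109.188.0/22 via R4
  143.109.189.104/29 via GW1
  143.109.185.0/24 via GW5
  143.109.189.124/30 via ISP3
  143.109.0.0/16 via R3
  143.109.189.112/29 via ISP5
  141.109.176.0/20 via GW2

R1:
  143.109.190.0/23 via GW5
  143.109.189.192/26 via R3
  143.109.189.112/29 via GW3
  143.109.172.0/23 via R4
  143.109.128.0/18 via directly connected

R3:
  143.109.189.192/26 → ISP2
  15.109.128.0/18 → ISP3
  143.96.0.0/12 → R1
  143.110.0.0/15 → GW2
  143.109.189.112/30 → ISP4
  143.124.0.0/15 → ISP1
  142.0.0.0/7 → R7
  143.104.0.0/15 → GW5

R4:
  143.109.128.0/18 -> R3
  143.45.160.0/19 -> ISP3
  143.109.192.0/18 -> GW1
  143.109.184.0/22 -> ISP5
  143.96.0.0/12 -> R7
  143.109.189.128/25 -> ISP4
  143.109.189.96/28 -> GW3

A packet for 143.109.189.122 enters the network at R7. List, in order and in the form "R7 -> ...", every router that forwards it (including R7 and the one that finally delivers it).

At R7: longest match for 143.109.189.122 is 143.109.188.0/22 -> R4
At R4: longest match for 143.109.189.122 is 143.109.128.0/18 -> R3
At R3: longest match for 143.109.189.122 is 143.96.0.0/12 -> R1
At R1: longest match for 143.109.189.122 is 143.109.128.0/18 -> directly connected

R7 -> R4 -> R3 -> R1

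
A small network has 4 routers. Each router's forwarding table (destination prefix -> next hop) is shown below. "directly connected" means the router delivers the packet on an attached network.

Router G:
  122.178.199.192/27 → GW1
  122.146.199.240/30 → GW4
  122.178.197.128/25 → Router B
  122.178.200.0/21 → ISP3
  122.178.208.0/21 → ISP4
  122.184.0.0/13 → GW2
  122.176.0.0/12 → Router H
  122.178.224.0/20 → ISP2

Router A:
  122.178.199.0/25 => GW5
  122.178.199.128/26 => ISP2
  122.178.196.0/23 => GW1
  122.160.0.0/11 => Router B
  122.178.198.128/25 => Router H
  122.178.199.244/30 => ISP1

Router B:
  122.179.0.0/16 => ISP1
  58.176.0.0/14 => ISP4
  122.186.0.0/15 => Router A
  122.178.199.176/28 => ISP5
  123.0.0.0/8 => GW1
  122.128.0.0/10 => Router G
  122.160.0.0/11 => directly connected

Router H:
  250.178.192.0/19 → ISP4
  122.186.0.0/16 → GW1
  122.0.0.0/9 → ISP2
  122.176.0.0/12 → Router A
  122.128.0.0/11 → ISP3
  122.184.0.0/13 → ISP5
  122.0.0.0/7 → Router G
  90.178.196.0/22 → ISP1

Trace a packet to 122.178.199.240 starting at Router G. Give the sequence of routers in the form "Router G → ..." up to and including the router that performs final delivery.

At Router G: longest match for 122.178.199.240 is 122.176.0.0/12 -> Router H
At Router H: longest match for 122.178.199.240 is 122.176.0.0/12 -> Router A
At Router A: longest match for 122.178.199.240 is 122.160.0.0/11 -> Router B
At Router B: longest match for 122.178.199.240 is 122.160.0.0/11 -> directly connected

Router G → Router H → Router A → Router B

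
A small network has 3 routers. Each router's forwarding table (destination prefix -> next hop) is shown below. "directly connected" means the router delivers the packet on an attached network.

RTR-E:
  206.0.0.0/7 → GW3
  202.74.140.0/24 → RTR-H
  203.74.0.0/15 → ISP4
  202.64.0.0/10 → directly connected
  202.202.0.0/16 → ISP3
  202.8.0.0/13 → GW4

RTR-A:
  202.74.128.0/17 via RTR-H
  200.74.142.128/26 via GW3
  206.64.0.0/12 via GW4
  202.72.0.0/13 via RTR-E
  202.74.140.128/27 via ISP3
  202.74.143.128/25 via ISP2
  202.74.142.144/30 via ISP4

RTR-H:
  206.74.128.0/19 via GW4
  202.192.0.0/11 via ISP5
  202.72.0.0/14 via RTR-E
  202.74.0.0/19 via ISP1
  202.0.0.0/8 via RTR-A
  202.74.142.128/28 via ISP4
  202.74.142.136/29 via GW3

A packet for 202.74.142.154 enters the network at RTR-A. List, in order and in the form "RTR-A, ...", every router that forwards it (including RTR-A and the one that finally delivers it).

At RTR-A: longest match for 202.74.142.154 is 202.74.128.0/17 -> RTR-H
At RTR-H: longest match for 202.74.142.154 is 202.72.0.0/14 -> RTR-E
At RTR-E: longest match for 202.74.142.154 is 202.64.0.0/10 -> directly connected

RTR-A, RTR-H, RTR-E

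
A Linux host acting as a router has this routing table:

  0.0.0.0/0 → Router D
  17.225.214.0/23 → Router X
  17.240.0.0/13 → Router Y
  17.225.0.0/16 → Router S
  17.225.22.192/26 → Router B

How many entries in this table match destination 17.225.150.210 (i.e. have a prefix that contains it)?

2

Prefixes containing 17.225.150.210:
  0.0.0.0/0 (default, matches everything)
  17.225.0.0/16 (17.225.0.0 - 17.225.255.255)
Total matching entries: 2.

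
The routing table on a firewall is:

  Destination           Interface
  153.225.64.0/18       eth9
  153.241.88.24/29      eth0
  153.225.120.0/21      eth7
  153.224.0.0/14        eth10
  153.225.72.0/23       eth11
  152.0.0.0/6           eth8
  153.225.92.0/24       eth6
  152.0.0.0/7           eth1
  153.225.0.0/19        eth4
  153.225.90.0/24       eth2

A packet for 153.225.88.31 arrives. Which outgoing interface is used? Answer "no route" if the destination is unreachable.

eth9

Routes whose prefix contains 153.225.88.31:
  152.0.0.0/6 (152.0.0.0 - 155.255.255.255) -> eth8
  152.0.0.0/7 (152.0.0.0 - 153.255.255.255) -> eth1
  153.224.0.0/14 (153.224.0.0 - 153.227.255.255) -> eth10
  153.225.64.0/18 (153.225.64.0 - 153.225.127.255) -> eth9
More-specific entries that do NOT match:
  153.241.88.24/29 (153.241.88.24 - 153.241.88.31) does not contain 153.225.88.31
  153.225.92.0/24 (153.225.92.0 - 153.225.92.255) does not contain 153.225.88.31
  153.225.90.0/24 (153.225.90.0 - 153.225.90.255) does not contain 153.225.88.31
  153.225.72.0/23 (153.225.72.0 - 153.225.73.255) does not contain 153.225.88.31
  153.225.120.0/21 (153.225.120.0 - 153.225.127.255) does not contain 153.225.88.31
  153.225.0.0/19 (153.225.0.0 - 153.225.31.255) does not contain 153.225.88.31
Longest matching prefix is /18 -> interface eth9.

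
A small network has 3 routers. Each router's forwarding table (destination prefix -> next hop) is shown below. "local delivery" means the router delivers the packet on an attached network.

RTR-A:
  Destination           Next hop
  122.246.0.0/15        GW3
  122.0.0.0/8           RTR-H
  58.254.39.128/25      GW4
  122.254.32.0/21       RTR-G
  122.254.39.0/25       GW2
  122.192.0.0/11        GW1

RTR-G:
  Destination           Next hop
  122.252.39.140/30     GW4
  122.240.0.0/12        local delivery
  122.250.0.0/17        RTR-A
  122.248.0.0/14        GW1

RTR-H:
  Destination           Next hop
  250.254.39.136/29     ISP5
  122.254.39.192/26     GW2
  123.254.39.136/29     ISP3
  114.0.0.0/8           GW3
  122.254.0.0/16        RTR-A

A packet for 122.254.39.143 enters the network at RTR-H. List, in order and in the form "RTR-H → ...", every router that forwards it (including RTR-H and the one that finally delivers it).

RTR-H → RTR-A → RTR-G

At RTR-H: longest match for 122.254.39.143 is 122.254.0.0/16 -> RTR-A
At RTR-A: longest match for 122.254.39.143 is 122.254.32.0/21 -> RTR-G
At RTR-G: longest match for 122.254.39.143 is 122.240.0.0/12 -> local delivery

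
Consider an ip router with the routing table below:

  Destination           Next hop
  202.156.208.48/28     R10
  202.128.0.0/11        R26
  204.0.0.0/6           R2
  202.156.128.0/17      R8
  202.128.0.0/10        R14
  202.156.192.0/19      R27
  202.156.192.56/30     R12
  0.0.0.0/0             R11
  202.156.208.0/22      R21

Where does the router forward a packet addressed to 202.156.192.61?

Routes whose prefix contains 202.156.192.61:
  0.0.0.0/0 (default, matches everything) -> R11
  202.128.0.0/10 (202.128.0.0 - 202.191.255.255) -> R14
  202.128.0.0/11 (202.128.0.0 - 202.159.255.255) -> R26
  202.156.128.0/17 (202.156.128.0 - 202.156.255.255) -> R8
  202.156.192.0/19 (202.156.192.0 - 202.156.223.255) -> R27
More-specific entries that do NOT match:
  202.156.192.56/30 (202.156.192.56 - 202.156.192.59) does not contain 202.156.192.61
  202.156.208.48/28 (202.156.208.48 - 202.156.208.63) does not contain 202.156.192.61
  202.156.208.0/22 (202.156.208.0 - 202.156.211.255) does not contain 202.156.192.61
Longest matching prefix is /19 -> next hop R27.

R27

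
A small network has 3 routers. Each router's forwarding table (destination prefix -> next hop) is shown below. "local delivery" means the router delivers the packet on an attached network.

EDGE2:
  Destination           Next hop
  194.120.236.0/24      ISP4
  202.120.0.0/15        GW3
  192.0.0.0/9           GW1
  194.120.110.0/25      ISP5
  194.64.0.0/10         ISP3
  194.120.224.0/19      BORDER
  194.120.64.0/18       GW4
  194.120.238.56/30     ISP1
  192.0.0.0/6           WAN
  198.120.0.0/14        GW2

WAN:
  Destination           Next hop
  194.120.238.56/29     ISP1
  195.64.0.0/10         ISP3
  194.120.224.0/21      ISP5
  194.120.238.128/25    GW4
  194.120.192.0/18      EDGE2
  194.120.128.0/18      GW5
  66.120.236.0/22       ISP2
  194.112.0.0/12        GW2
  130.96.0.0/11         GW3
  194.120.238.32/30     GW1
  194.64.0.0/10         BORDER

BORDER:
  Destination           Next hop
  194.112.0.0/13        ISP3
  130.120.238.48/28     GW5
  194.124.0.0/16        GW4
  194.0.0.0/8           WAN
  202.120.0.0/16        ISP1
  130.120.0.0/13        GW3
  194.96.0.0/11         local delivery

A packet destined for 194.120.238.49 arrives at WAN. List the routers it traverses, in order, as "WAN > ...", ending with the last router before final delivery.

WAN > EDGE2 > BORDER

At WAN: longest match for 194.120.238.49 is 194.120.192.0/18 -> EDGE2
At EDGE2: longest match for 194.120.238.49 is 194.120.224.0/19 -> BORDER
At BORDER: longest match for 194.120.238.49 is 194.96.0.0/11 -> local delivery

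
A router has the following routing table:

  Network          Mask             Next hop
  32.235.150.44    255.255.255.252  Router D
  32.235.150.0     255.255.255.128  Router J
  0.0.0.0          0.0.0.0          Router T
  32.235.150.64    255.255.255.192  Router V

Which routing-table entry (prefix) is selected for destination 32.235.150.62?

32.235.150.0/25

Entries matching 32.235.150.62:
  0.0.0.0/0 (default, matches everything)
  32.235.150.0/25 (32.235.150.0 - 32.235.150.127)
Most specific is 32.235.150.0/25.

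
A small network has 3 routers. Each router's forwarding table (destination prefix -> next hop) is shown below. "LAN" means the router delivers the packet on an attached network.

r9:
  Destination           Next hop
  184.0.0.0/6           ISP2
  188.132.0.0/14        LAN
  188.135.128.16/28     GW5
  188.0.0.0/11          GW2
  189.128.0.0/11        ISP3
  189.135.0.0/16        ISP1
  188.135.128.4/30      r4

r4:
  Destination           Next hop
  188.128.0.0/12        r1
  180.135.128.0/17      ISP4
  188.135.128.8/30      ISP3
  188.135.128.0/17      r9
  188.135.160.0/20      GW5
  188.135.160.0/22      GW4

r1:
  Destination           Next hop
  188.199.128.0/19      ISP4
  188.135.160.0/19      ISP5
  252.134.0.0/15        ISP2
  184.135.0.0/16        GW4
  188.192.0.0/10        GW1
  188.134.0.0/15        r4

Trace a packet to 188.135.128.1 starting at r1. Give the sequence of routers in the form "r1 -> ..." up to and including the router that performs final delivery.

At r1: longest match for 188.135.128.1 is 188.134.0.0/15 -> r4
At r4: longest match for 188.135.128.1 is 188.135.128.0/17 -> r9
At r9: longest match for 188.135.128.1 is 188.132.0.0/14 -> LAN

r1 -> r4 -> r9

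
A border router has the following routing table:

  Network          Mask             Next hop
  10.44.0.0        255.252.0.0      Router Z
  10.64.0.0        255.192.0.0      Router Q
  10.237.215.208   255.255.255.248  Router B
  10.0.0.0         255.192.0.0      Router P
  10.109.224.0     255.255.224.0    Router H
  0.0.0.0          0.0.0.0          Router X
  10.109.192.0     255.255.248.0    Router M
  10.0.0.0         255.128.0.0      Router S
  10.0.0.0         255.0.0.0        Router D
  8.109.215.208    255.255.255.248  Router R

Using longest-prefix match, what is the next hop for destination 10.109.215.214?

Routes whose prefix contains 10.109.215.214:
  0.0.0.0/0 (default, matches everything) -> Router X
  10.0.0.0/8 (10.0.0.0 - 10.255.255.255) -> Router D
  10.0.0.0/9 (10.0.0.0 - 10.127.255.255) -> Router S
  10.64.0.0/10 (10.64.0.0 - 10.127.255.255) -> Router Q
More-specific entries that do NOT match:
  10.237.215.208/29 (10.237.215.208 - 10.237.215.215) does not contain 10.109.215.214
  8.109.215.208/29 (8.109.215.208 - 8.109.215.215) does not contain 10.109.215.214
  10.109.192.0/21 (10.109.192.0 - 10.109.199.255) does not contain 10.109.215.214
  10.109.224.0/19 (10.109.224.0 - 10.109.255.255) does not contain 10.109.215.214
  10.44.0.0/14 (10.44.0.0 - 10.47.255.255) does not contain 10.109.215.214
Longest matching prefix is /10 -> next hop Router Q.

Router Q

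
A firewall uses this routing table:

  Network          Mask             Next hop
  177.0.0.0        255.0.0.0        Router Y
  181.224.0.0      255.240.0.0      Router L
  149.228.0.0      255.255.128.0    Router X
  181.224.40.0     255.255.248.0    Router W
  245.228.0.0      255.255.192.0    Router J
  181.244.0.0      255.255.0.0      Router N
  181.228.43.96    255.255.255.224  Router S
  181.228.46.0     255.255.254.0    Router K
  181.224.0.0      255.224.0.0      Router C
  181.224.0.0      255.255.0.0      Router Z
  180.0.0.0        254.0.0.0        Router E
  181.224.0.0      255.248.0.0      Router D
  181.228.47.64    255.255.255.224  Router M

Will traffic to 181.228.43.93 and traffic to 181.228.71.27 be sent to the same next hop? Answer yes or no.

181.228.43.93: longest match 181.224.0.0/13 -> Router D
181.228.71.27: longest match 181.224.0.0/13 -> Router D

yes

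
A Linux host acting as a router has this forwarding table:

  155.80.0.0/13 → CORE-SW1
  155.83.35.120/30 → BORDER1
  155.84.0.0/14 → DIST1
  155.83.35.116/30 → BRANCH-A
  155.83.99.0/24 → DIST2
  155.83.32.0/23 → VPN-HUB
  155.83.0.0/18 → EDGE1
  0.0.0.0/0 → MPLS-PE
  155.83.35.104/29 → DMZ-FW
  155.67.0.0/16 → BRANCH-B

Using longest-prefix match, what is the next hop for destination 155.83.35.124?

Routes whose prefix contains 155.83.35.124:
  0.0.0.0/0 (default, matches everything) -> MPLS-PE
  155.80.0.0/13 (155.80.0.0 - 155.87.255.255) -> CORE-SW1
  155.83.0.0/18 (155.83.0.0 - 155.83.63.255) -> EDGE1
More-specific entries that do NOT match:
  155.83.35.120/30 (155.83.35.120 - 155.83.35.123) does not contain 155.83.35.124
  155.83.35.116/30 (155.83.35.116 - 155.83.35.119) does not contain 155.83.35.124
  155.83.35.104/29 (155.83.35.104 - 155.83.35.111) does not contain 155.83.35.124
  155.83.99.0/24 (155.83.99.0 - 155.83.99.255) does not contain 155.83.35.124
  155.83.32.0/23 (155.83.32.0 - 155.83.33.255) does not contain 155.83.35.124
Longest matching prefix is /18 -> next hop EDGE1.

EDGE1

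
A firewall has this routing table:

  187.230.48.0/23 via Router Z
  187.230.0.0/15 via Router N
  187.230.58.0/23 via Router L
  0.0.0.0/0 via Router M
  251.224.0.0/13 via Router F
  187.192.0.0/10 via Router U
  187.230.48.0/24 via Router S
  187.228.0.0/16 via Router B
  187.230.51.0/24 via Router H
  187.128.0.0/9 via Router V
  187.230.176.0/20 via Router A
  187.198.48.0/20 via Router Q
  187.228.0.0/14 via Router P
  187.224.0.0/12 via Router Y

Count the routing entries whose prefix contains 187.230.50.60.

6

Prefixes containing 187.230.50.60:
  0.0.0.0/0 (default, matches everything)
  187.128.0.0/9 (187.128.0.0 - 187.255.255.255)
  187.192.0.0/10 (187.192.0.0 - 187.255.255.255)
  187.224.0.0/12 (187.224.0.0 - 187.239.255.255)
  187.228.0.0/14 (187.228.0.0 - 187.231.255.255)
  187.230.0.0/15 (187.230.0.0 - 187.231.255.255)
Total matching entries: 6.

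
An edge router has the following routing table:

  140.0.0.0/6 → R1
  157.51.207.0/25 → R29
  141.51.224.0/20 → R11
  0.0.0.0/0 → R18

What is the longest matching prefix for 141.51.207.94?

Entries matching 141.51.207.94:
  0.0.0.0/0 (default, matches everything)
  140.0.0.0/6 (140.0.0.0 - 143.255.255.255)
Most specific is 140.0.0.0/6.

140.0.0.0/6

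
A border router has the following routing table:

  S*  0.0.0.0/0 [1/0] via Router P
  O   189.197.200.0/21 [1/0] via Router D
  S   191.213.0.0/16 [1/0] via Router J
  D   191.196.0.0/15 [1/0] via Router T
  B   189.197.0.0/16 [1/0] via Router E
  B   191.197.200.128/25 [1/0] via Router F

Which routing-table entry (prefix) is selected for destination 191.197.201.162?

Entries matching 191.197.201.162:
  0.0.0.0/0 (default, matches everything)
  191.196.0.0/15 (191.196.0.0 - 191.197.255.255)
Most specific is 191.196.0.0/15.

191.196.0.0/15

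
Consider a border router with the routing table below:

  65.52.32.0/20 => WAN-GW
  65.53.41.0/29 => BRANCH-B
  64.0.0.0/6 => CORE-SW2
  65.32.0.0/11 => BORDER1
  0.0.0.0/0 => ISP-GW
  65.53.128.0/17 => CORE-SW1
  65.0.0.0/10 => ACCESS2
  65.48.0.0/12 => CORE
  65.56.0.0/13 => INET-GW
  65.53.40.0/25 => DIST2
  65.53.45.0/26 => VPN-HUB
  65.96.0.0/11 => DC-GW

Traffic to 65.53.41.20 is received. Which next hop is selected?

CORE

Routes whose prefix contains 65.53.41.20:
  0.0.0.0/0 (default, matches everything) -> ISP-GW
  64.0.0.0/6 (64.0.0.0 - 67.255.255.255) -> CORE-SW2
  65.0.0.0/10 (65.0.0.0 - 65.63.255.255) -> ACCESS2
  65.32.0.0/11 (65.32.0.0 - 65.63.255.255) -> BORDER1
  65.48.0.0/12 (65.48.0.0 - 65.63.255.255) -> CORE
More-specific entries that do NOT match:
  65.53.41.0/29 (65.53.41.0 - 65.53.41.7) does not contain 65.53.41.20
  65.53.45.0/26 (65.53.45.0 - 65.53.45.63) does not contain 65.53.41.20
  65.53.40.0/25 (65.53.40.0 - 65.53.40.127) does not contain 65.53.41.20
  65.52.32.0/20 (65.52.32.0 - 65.52.47.255) does not contain 65.53.41.20
  65.53.128.0/17 (65.53.128.0 - 65.53.255.255) does not contain 65.53.41.20
  65.56.0.0/13 (65.56.0.0 - 65.63.255.255) does not contain 65.53.41.20
Longest matching prefix is /12 -> next hop CORE.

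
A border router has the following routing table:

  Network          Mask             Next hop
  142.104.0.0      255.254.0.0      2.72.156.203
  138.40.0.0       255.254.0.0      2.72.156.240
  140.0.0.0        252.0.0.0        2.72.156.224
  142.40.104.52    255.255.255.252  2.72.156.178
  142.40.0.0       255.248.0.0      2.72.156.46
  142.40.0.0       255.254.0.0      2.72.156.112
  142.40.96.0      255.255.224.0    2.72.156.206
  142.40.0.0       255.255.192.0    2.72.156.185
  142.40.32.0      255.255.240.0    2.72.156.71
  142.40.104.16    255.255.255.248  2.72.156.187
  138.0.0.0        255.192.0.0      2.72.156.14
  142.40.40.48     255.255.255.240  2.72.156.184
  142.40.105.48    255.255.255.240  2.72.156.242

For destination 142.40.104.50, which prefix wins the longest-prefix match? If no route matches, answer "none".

Entries matching 142.40.104.50:
  140.0.0.0/6 (140.0.0.0 - 143.255.255.255)
  142.40.0.0/13 (142.40.0.0 - 142.47.255.255)
  142.40.0.0/15 (142.40.0.0 - 142.41.255.255)
  142.40.96.0/19 (142.40.96.0 - 142.40.127.255)
Most specific is 142.40.96.0/19.

142.40.96.0/19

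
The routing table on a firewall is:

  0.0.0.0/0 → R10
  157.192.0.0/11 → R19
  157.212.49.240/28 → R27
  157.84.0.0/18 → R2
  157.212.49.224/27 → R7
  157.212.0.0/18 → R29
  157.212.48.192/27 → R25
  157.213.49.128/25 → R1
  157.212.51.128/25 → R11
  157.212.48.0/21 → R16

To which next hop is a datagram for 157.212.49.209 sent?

Routes whose prefix contains 157.212.49.209:
  0.0.0.0/0 (default, matches everything) -> R10
  157.192.0.0/11 (157.192.0.0 - 157.223.255.255) -> R19
  157.212.0.0/18 (157.212.0.0 - 157.212.63.255) -> R29
  157.212.48.0/21 (157.212.48.0 - 157.212.55.255) -> R16
More-specific entries that do NOT match:
  157.212.49.240/28 (157.212.49.240 - 157.212.49.255) does not contain 157.212.49.209
  157.212.49.224/27 (157.212.49.224 - 157.212.49.255) does not contain 157.212.49.209
  157.212.48.192/27 (157.212.48.192 - 157.212.48.223) does not contain 157.212.49.209
  157.213.49.128/25 (157.213.49.128 - 157.213.49.255) does not contain 157.212.49.209
  157.212.51.128/25 (157.212.51.128 - 157.212.51.255) does not contain 157.212.49.209
Longest matching prefix is /21 -> next hop R16.

R16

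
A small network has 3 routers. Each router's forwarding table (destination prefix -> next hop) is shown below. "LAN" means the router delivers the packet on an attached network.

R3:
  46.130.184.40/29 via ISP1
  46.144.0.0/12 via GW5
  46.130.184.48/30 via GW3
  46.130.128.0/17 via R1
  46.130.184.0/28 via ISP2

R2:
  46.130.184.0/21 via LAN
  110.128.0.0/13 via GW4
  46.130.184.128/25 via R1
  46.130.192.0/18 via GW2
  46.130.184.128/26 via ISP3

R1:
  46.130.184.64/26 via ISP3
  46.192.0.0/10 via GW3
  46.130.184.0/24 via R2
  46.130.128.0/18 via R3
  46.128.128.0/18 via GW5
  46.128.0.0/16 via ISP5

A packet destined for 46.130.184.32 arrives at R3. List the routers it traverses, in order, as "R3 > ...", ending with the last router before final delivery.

R3 > R1 > R2

At R3: longest match for 46.130.184.32 is 46.130.128.0/17 -> R1
At R1: longest match for 46.130.184.32 is 46.130.184.0/24 -> R2
At R2: longest match for 46.130.184.32 is 46.130.184.0/21 -> LAN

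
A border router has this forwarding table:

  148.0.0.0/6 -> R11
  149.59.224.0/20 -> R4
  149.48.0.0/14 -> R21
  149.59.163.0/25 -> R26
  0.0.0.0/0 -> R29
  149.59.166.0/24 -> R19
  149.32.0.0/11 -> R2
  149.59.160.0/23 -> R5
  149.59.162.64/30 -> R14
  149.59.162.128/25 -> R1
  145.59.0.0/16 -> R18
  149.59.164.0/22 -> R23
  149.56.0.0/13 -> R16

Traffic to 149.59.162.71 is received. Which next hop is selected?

R16

Routes whose prefix contains 149.59.162.71:
  0.0.0.0/0 (default, matches everything) -> R29
  148.0.0.0/6 (148.0.0.0 - 151.255.255.255) -> R11
  149.32.0.0/11 (149.32.0.0 - 149.63.255.255) -> R2
  149.56.0.0/13 (149.56.0.0 - 149.63.255.255) -> R16
More-specific entries that do NOT match:
  149.59.162.64/30 (149.59.162.64 - 149.59.162.67) does not contain 149.59.162.71
  149.59.163.0/25 (149.59.163.0 - 149.59.163.127) does not contain 149.59.162.71
  149.59.162.128/25 (149.59.162.128 - 149.59.162.255) does not contain 149.59.162.71
  149.59.166.0/24 (149.59.166.0 - 149.59.166.255) does not contain 149.59.162.71
  149.59.160.0/23 (149.59.160.0 - 149.59.161.255) does not contain 149.59.162.71
  149.59.164.0/22 (149.59.164.0 - 149.59.167.255) does not contain 149.59.162.71
  149.59.224.0/20 (149.59.224.0 - 149.59.239.255) does not contain 149.59.162.71
  145.59.0.0/16 (145.59.0.0 - 145.59.255.255) does not contain 149.59.162.71
  149.48.0.0/14 (149.48.0.0 - 149.51.255.255) does not contain 149.59.162.71
Longest matching prefix is /13 -> next hop R16.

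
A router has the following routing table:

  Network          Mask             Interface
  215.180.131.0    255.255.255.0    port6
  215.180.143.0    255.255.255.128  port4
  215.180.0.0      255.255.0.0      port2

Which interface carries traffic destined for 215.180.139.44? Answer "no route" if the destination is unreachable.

port2

Routes whose prefix contains 215.180.139.44:
  215.180.0.0/16 (215.180.0.0 - 215.180.255.255) -> port2
More-specific entries that do NOT match:
  215.180.143.0/25 (215.180.143.0 - 215.180.143.127) does not contain 215.180.139.44
  215.180.131.0/24 (215.180.131.0 - 215.180.131.255) does not contain 215.180.139.44
Longest matching prefix is /16 -> interface port2.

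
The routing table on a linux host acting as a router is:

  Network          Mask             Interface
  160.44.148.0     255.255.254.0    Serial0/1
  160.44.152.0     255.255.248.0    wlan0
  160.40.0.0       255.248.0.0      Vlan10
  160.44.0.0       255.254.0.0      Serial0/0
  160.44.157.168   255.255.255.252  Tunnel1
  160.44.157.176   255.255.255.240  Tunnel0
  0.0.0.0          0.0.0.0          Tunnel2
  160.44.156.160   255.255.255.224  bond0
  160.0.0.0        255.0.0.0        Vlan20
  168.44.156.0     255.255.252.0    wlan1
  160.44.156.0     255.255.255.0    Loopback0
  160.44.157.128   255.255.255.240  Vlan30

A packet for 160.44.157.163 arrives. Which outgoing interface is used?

Routes whose prefix contains 160.44.157.163:
  0.0.0.0/0 (default, matches everything) -> Tunnel2
  160.0.0.0/8 (160.0.0.0 - 160.255.255.255) -> Vlan20
  160.40.0.0/13 (160.40.0.0 - 160.47.255.255) -> Vlan10
  160.44.0.0/15 (160.44.0.0 - 160.45.255.255) -> Serial0/0
  160.44.152.0/21 (160.44.152.0 - 160.44.159.255) -> wlan0
More-specific entries that do NOT match:
  160.44.157.168/30 (160.44.157.168 - 160.44.157.171) does not contain 160.44.157.163
  160.44.157.176/28 (160.44.157.176 - 160.44.157.191) does not contain 160.44.157.163
  160.44.157.128/28 (160.44.157.128 - 160.44.157.143) does not contain 160.44.157.163
  160.44.156.160/27 (160.44.156.160 - 160.44.156.191) does not contain 160.44.157.163
  160.44.156.0/24 (160.44.156.0 - 160.44.156.255) does not contain 160.44.157.163
  160.44.148.0/23 (160.44.148.0 - 160.44.149.255) does not contain 160.44.157.163
  168.44.156.0/22 (168.44.156.0 - 168.44.159.255) does not contain 160.44.157.163
Longest matching prefix is /21 -> interface wlan0.

wlan0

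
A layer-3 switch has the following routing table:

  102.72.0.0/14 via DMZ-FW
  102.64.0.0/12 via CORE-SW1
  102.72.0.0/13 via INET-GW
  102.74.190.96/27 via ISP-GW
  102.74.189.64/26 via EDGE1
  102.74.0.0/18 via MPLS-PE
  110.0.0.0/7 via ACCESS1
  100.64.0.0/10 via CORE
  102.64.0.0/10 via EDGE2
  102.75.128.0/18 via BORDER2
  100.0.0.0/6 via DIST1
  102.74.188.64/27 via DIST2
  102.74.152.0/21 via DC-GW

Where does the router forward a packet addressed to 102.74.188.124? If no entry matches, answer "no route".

DMZ-FW

Routes whose prefix contains 102.74.188.124:
  100.0.0.0/6 (100.0.0.0 - 103.255.255.255) -> DIST1
  102.64.0.0/10 (102.64.0.0 - 102.127.255.255) -> EDGE2
  102.64.0.0/12 (102.64.0.0 - 102.79.255.255) -> CORE-SW1
  102.72.0.0/13 (102.72.0.0 - 102.79.255.255) -> INET-GW
  102.72.0.0/14 (102.72.0.0 - 102.75.255.255) -> DMZ-FW
More-specific entries that do NOT match:
  102.74.190.96/27 (102.74.190.96 - 102.74.190.127) does not contain 102.74.188.124
  102.74.188.64/27 (102.74.188.64 - 102.74.188.95) does not contain 102.74.188.124
  102.74.189.64/26 (102.74.189.64 - 102.74.189.127) does not contain 102.74.188.124
  102.74.152.0/21 (102.74.152.0 - 102.74.159.255) does not contain 102.74.188.124
  102.74.0.0/18 (102.74.0.0 - 102.74.63.255) does not contain 102.74.188.124
  102.75.128.0/18 (102.75.128.0 - 102.75.191.255) does not contain 102.74.188.124
Longest matching prefix is /14 -> next hop DMZ-FW.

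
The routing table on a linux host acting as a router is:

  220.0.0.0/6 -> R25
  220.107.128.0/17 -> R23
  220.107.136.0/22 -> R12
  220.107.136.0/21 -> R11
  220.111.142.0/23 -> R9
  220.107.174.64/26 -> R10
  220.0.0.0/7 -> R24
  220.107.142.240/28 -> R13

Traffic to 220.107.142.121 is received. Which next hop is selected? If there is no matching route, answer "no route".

Routes whose prefix contains 220.107.142.121:
  220.0.0.0/6 (220.0.0.0 - 223.255.255.255) -> R25
  220.0.0.0/7 (220.0.0.0 - 221.255.255.255) -> R24
  220.107.128.0/17 (220.107.128.0 - 220.107.255.255) -> R23
  220.107.136.0/21 (220.107.136.0 - 220.107.143.255) -> R11
More-specific entries that do NOT match:
  220.107.142.240/28 (220.107.142.240 - 220.107.142.255) does not contain 220.107.142.121
  220.107.174.64/26 (220.107.174.64 - 220.107.174.127) does not contain 220.107.142.121
  220.111.142.0/23 (220.111.142.0 - 220.111.143.255) does not contain 220.107.142.121
  220.107.136.0/22 (220.107.136.0 - 220.107.139.255) does not contain 220.107.142.121
Longest matching prefix is /21 -> next hop R11.

R11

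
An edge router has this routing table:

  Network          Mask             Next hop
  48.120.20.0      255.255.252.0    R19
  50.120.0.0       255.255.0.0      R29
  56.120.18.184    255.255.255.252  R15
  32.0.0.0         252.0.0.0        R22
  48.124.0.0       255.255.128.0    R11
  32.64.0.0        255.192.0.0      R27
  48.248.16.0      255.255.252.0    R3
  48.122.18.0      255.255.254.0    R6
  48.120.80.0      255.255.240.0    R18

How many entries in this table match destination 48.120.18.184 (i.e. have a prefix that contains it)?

No listed prefix contains 48.120.18.184.
Total matching entries: 0.

0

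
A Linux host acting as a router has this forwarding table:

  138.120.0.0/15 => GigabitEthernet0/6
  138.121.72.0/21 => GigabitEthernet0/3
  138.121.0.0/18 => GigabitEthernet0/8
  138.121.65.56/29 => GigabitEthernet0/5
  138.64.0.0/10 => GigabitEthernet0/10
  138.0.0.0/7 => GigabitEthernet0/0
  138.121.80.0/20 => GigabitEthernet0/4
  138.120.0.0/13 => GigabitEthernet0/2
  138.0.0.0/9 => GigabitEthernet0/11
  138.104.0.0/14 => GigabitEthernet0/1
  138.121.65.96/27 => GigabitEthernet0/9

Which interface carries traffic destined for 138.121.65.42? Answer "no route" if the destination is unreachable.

GigabitEthernet0/6

Routes whose prefix contains 138.121.65.42:
  138.0.0.0/7 (138.0.0.0 - 139.255.255.255) -> GigabitEthernet0/0
  138.0.0.0/9 (138.0.0.0 - 138.127.255.255) -> GigabitEthernet0/11
  138.64.0.0/10 (138.64.0.0 - 138.127.255.255) -> GigabitEthernet0/10
  138.120.0.0/13 (138.120.0.0 - 138.127.255.255) -> GigabitEthernet0/2
  138.120.0.0/15 (138.120.0.0 - 138.121.255.255) -> GigabitEthernet0/6
More-specific entries that do NOT match:
  138.121.65.56/29 (138.121.65.56 - 138.121.65.63) does not contain 138.121.65.42
  138.121.65.96/27 (138.121.65.96 - 138.121.65.127) does not contain 138.121.65.42
  138.121.72.0/21 (138.121.72.0 - 138.121.79.255) does not contain 138.121.65.42
  138.121.80.0/20 (138.121.80.0 - 138.121.95.255) does not contain 138.121.65.42
  138.121.0.0/18 (138.121.0.0 - 138.121.63.255) does not contain 138.121.65.42
Longest matching prefix is /15 -> interface GigabitEthernet0/6.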